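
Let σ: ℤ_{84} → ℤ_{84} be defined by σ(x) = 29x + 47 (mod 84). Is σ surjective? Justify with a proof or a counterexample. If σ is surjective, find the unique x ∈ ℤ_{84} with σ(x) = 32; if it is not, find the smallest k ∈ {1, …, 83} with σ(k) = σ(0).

Since gcd(29, 84) = 1, 29 is invertible modulo 84. Euclid's algorithm: 84 = 2·29 + 26, 29 = 1·26 + 3, 26 = 8·3 + 2, 3 = 1·2 + 1; back-substituting gives 1 = 29·29 − 10·84, so 29⁻¹ ≡ 29 (mod 84).
For any y ∈ ℤ_{84}, x = 29(y − 47) mod 84 satisfies σ(x) = 29·29(y − 47) + 47 ≡ y (since 29·29 ≡ 1 mod 84). So every y has a preimage.
So σ is surjective.
Since σ is surjective, we compute σ⁻¹(32): solve 29x + 47 ≡ 32 (mod 84), i.e. 29x ≡ 69 (mod 84).
Multiplying by 29⁻¹ = 29 gives x ≡ 29·69 = 2001 = 23·84 + 69 ≡ 69 (mod 84).
Check: σ(69) = 29·69 + 47 = 2048 = 24·84 + 32 ≡ 32 (mod 84).

69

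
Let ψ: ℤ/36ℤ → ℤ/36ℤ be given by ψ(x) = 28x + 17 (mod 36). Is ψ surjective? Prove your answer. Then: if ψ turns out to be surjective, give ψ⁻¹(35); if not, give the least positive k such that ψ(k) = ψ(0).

Since gcd(28, 36) = 4, we have 28x ≡ 0 (mod 4) for all x, so ψ(x) ≡ 1 (mod 4).
But 0 ≢ 1 (mod 4), so 0 ∈ ℤ/36ℤ has no preimage. Hence ψ is not surjective.
Since ψ is not surjective, we find the least positive k with ψ(k) = ψ(0): this means 28k ≡ 0 (mod 36), i.e. 36 ∣ 28k. Since gcd(28, 36) = 4, dividing through by 4 this holds exactly when 9 ∣ 7k, and as gcd(7, 9) = 1, exactly when 9 ∣ k.
The smallest positive such k is 9.

9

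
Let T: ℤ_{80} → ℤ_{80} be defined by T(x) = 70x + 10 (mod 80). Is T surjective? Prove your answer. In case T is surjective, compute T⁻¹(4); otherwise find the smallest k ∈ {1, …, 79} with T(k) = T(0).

By definition, T is surjective if every y in the codomain equals T(x) for some x in the domain.
Since gcd(70, 80) = 10, we have 70x ≡ 0 (mod 10) for all x, so T(x) ≡ 0 (mod 10).
But 1 ≢ 0 (mod 10), so 1 ∈ ℤ_{80} has no preimage. So T is not surjective.
Since T is not surjective, we find the least positive k with T(k) = T(0): this means 70k ≡ 0 (mod 80), i.e. 80 ∣ 70k. Since gcd(70, 80) = 10, dividing through by 10 this holds exactly when 8 ∣ 7k, and as gcd(7, 8) = 1, exactly when 8 ∣ k.
The smallest positive such k is 8.

8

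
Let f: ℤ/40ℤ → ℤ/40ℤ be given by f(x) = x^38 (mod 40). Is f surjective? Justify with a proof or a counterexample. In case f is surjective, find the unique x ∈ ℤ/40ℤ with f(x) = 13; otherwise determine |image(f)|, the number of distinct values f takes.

6

f(4): Repeated squaring mod 40: 4^1 ≡ 4, 4^2 ≡ 4² = 16, 4^4 ≡ 16² = 256 ≡ 16, 4^8 ≡ 16² = 256 ≡ 16, 4^16 ≡ 16² = 256 ≡ 16, 4^32 ≡ 16² = 256 ≡ 16. Since 38 = 32 + 4 + 2, 4^38 ≡ 16·16·16: 16·16 = 256 ≡ 16, then 16·16 = 256 ≡ 16. So 4^38 ≡ 16 (mod 40).
f(6): Repeated squaring mod 40: 6^1 ≡ 6, 6^2 ≡ 6² = 36, 6^4 ≡ 36² = 1296 ≡ 16, 6^8 ≡ 16² = 256 ≡ 16, 6^16 ≡ 16² = 256 ≡ 16, 6^32 ≡ 16² = 256 ≡ 16. Since 38 = 32 + 4 + 2, 6^38 ≡ 16·16·36: 16·16 = 256 ≡ 16, then 16·36 = 576 ≡ 16. So 6^38 ≡ 16 (mod 40).
So f(4) = f(6) = 16 while 4 ≠ 6, therefore f is not injective.
A non-injective map from the 40-element set ℤ/40ℤ to itself takes at most 39 distinct values, so it cannot be surjective. Hence f is not surjective.
Since f is not surjective, we determine |image(f)|. Computing x^38 mod 40 for each x (by repeated squaring, reducing mod 40 at every step), the values f(0), f(1), …, f(39) are: 0, 1, 24, 9, 16, 25, 16, 9, 24, 1, 0, 1, 24, 9, 16, 25, 16, 9, 24, 1, 0, 1, 24, 9, 16, 25, 16, 9, 24, 1, 0, 1, 24, 9, 16, 25, 16, 9, 24, 1.
The distinct values are {0, 1, 9, 16, 24, 25}; there are 6 of them.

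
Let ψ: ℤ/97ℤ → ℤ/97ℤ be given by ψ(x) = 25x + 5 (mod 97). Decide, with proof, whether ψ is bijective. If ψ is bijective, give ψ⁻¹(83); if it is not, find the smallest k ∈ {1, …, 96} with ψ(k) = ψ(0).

If ψ(x_1) = ψ(x_2), then 25x_1 ≡ 25x_2 (mod 97). Because gcd(25, 97) = 1, we may cancel 25 to get x_1 ≡ x_2 (mod 97).
We now compute 25⁻¹ mod 97 explicitly. Euclid's algorithm: 97 = 3·25 + 22, 25 = 1·22 + 3, 22 = 7·3 + 1; back-substituting gives 1 = 66·25 − 17·97, so 25⁻¹ ≡ 66 (mod 97).
For any y ∈ ℤ/97ℤ, x = 66(y − 5) mod 97 satisfies ψ(x) = 25·66(y − 5) + 5 ≡ y (since 25·66 ≡ 1 mod 97). So every y has a preimage.
So ψ is bijective.
Since ψ is bijective, we compute ψ⁻¹(83): solve 25x + 5 ≡ 83 (mod 97), i.e. 25x ≡ 78 (mod 97).
Multiplying by 25⁻¹ = 66 gives x ≡ 66·78 = 5148 = 53·97 + 7 ≡ 7 (mod 97).
Check: ψ(7) = 25·7 + 5 = 180 = 1·97 + 83 ≡ 83 (mod 97).

7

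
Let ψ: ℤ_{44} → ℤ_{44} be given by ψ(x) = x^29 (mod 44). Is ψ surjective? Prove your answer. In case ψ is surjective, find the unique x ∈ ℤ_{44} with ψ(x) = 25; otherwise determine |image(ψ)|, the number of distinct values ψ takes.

ψ(0) = 0^29 = 0.
ψ(22): Repeated squaring mod 44: 22^1 ≡ 22, 22^2 ≡ 22² = 484 ≡ 0, 22^4 ≡ 0² = 0, 22^8 ≡ 0² = 0, 22^16 ≡ 0² = 0. Since 29 = 16 + 8 + 4 + 1, 22^29 ≡ 0·0·0·22: 0·0 = 0, then 0·0 = 0, then 0·22 = 0. So 22^29 ≡ 0 (mod 44).
So ψ(0) = ψ(22) = 0 while 0 ≠ 22, so ψ is not injective.
A non-injective map from the 44-element set ℤ_{44} to itself takes at most 43 distinct values, so it cannot be surjective. Therefore ψ is not surjective.
Since ψ is not surjective, we determine |image(ψ)|. Computing x^29 mod 44 for each x (by repeated squaring, reducing mod 44 at every step), the values ψ(0), ψ(1), …, ψ(43) are: 0, 1, 28, 15, 36, 9, 24, 19, 40, 5, 32, 11, 12, 17, 4, 3, 20, 13, 8, 7, 16, 21, 0, 23, 28, 37, 36, 31, 24, 41, 40, 27, 32, 33, 12, 39, 4, 25, 20, 35, 8, 29, 16, 43.
The distinct values are {0, 1, 3, 4, 5, 7, 8, 9, 11, 12, 13, 15, 16, 17, 19, 20, 21, 23, 24, 25, 27, 28, 29, 31, 32, 33, 35, 36, 37, 39, 40, 41, 43}; there are 33 of them.

33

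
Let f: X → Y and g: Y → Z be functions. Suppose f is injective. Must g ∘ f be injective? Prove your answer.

No. Take X = Y = Z = {0, 1}, f = identity (injective), and g(x) = 0 for every x.
Then (g ∘ f)(0) = 0 = (g ∘ f)(1) with 0 ≠ 1, so g ∘ f is not injective.

not injective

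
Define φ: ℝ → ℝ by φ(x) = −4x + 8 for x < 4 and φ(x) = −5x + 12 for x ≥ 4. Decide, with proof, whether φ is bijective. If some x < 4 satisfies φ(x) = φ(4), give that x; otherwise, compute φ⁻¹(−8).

Both pieces are strictly decreasing (slopes −4 and −5), so each is injective on its own interval.
The left piece maps (−∞, 4) onto (−8, ∞); the right piece maps [4, ∞) onto (−∞, −8].
Since −8 = −8, the images partition ℝ: φ is injective and surjective, hence bijective.
Because the two images are disjoint, no x < 4 has φ(x) = φ(4), so we compute φ⁻¹(−8): −8 lies in (−∞, −8], so solve −5x + 12 = −8: x = (−8 − 12)/(−5) = 4.

4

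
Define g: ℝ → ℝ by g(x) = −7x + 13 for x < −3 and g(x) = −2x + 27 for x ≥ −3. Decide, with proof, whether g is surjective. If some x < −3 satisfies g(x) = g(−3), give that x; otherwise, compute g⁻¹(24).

Both pieces are strictly decreasing (slopes −7 and −2), so each is injective on its own interval.
The left piece maps (−∞, −3) onto (34, ∞); the right piece maps [−3, ∞) onto (−∞, 33].
The union (34, ∞) ∪ (−∞, 33] omits the interval between 34 and 33; in particular 34 has no preimage. So g is not surjective.
Because the two images are disjoint, no x < −3 has g(x) = g(−3), so we compute g⁻¹(24): 24 lies in (−∞, 33], so solve −2x + 27 = 24: x = (24 − 27)/(−2) = 3/2.

3/2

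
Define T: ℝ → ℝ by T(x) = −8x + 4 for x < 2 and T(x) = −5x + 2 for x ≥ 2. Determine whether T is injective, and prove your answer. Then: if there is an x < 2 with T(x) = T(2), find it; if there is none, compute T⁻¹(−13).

Both pieces are strictly decreasing (slopes −8 and −5), so each is injective on its own interval.
The left piece maps (−∞, 2) onto (−12, ∞); the right piece maps [2, ∞) onto (−∞, −8].
These images overlap. In particular T(2) = −8 (right piece), and solving −8x + 4 = −8 on the left piece gives x = 3/2 < 2.
So T(3/2) = T(2) with 3/2 ≠ 2, and T is not injective. This x = 3/2 is the requested value below 2.

3/2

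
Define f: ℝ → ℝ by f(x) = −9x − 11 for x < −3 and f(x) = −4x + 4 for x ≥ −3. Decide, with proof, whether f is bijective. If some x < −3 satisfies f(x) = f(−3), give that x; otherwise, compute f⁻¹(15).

Both pieces are strictly decreasing (slopes −9 and −4), so each is injective on its own interval.
The left piece maps (−∞, −3) onto (16, ∞); the right piece maps [−3, ∞) onto (−∞, 16].
Since 16 = 16, the images partition ℝ: f is injective and surjective, hence bijective.
Because the two images are disjoint, no x < −3 has f(x) = f(−3), so we compute f⁻¹(15): 15 lies in (−∞, 16], so solve −4x + 4 = 15: x = (15 − 4)/(−4) = −11/4.

-11/4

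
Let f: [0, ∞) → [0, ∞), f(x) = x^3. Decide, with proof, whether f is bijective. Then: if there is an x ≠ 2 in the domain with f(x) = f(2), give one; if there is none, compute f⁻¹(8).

On [0, ∞), x ↦ x^3 is strictly increasing (injective) and for any y ∈ [0, ∞) the 3rd root y^{1/3} lies in [0, ∞) (surjective). So f is bijective.
Since x ↦ x^3 is strictly increasing on [0, ∞), it is injective there, so no x ≠ 2 in the domain has f(x) = f(2). We therefore compute f⁻¹(8) = 8^{1/3} = 2 (indeed 2^3 = 8).

2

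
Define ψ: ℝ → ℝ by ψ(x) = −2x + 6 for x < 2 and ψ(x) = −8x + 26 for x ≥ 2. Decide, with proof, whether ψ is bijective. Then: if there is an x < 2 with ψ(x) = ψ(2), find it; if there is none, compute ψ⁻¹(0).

-2

Both pieces are strictly decreasing (slopes −2 and −8), so each is injective on its own interval.
The left piece maps (−∞, 2) onto (2, ∞); the right piece maps [2, ∞) onto (−∞, 10].
These images overlap. In particular ψ(2) = 10 (right piece), and solving −2x + 6 = 10 on the left piece gives x = −2 < 2.
So ψ(−2) = ψ(2) with −2 ≠ 2, and ψ is not injective, hence not bijective. This x = −2 is the requested value below 2.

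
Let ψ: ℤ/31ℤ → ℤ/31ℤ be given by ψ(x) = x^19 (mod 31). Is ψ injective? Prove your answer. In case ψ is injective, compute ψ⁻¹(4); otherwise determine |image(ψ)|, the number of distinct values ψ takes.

Since 31 is prime, the nonzero elements of ℤ/31ℤ form a cyclic group of order 30.
As gcd(19, 30) = 1, raising to the 19th power is a bijection on this group: if u^19 ≡ v^19 then (uv^{−1})^19 = 1, and the only element of order dividing gcd(19, 30) = 1 is 1, so u = v.
With ψ(0) = 0 this makes ψ injective on all of ℤ/31ℤ, hence bijective (finite equal-size domain and codomain). In particular ψ is injective.
Since ψ is injective, we find the preimage of 4. The inverse of x ↦ x^19 on (ℤ/31ℤ)^× is x ↦ x^19, because 19·19 = 361 = 12·30 + 1 ≡ 1 (mod 30) and x^{30} = 1 for x ≠ 0 (Fermat). So ψ⁻¹(4) = 4^19 mod 31.
Repeated squaring mod 31: 4^1 ≡ 4, 4^2 ≡ 4² = 16, 4^4 ≡ 16² = 256 ≡ 8, 4^8 ≡ 8² = 64 ≡ 2, 4^16 ≡ 2² = 4. Since 19 = 16 + 2 + 1, 4^19 ≡ 4·16·4: 4·16 = 64 ≡ 2, then 2·4 = 8. So 4^19 ≡ 8 (mod 31).
Hence ψ⁻¹(4) = 8.

8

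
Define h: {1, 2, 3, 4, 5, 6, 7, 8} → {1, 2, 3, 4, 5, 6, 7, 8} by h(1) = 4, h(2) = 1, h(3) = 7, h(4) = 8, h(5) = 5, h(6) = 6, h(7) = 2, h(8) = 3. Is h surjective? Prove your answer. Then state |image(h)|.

Every element of the codomain has a preimage: 1 = h(2), 2 = h(7), 3 = h(8), 4 = h(1), 5 = h(5), 6 = h(6), 7 = h(3), 8 = h(4).
So h is surjective.
The image of h is {1, 2, 3, 4, 5, 6, 7, 8}, which has 8 elements.

8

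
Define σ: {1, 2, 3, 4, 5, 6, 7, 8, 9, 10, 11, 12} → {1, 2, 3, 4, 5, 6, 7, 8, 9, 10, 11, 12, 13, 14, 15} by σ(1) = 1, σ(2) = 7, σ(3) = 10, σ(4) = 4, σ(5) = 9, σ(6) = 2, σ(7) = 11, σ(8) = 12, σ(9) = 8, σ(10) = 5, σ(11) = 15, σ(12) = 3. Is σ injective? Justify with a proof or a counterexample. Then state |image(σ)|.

12

The values σ(1), …, σ(12) are 1, 7, 10, 4, 9, 2, 11, 12, 8, 5, 15, 3 — all distinct.
So σ(a) = σ(b) only when a = b, and σ is injective.
The image of σ is {1, 2, 3, 4, 5, 7, 8, 9, 10, 11, 12, 15}, which has 12 elements.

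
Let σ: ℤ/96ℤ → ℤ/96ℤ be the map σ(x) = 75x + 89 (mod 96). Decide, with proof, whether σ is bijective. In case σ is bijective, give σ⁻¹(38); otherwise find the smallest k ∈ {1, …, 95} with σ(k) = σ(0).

32

By definition, σ is injective if σ(x_1) = σ(x_2) implies x_1 = x_2.
We have gcd(75, 96) = 3 > 1. Taking x_1 = 0 and x_2 = 32: σ(0) = 89 and σ(32) = 75·32 + 89 = 2489 ≡ 89 (mod 96).
So σ(0) = σ(32) while 0 ≠ 32, so σ is not injective, hence not bijective.
Since σ is not bijective, we find the least positive k with σ(k) = σ(0): this means 75k ≡ 0 (mod 96), i.e. 96 ∣ 75k. Since gcd(75, 96) = 3, dividing through by 3 this holds exactly when 32 ∣ 25k, and as gcd(25, 32) = 1, exactly when 32 ∣ k.
The smallest positive such k is 32.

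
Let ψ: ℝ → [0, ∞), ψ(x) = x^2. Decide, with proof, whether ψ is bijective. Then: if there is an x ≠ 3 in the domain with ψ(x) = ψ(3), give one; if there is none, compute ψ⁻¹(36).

-3

ψ(3) = 9 = (−3)^2 = ψ(−3) (since 2 is even), with 3 ≠ −3. So ψ is not injective, hence not bijective.
For the follow-up, such an x exists: taking x = −3 ∈ ℝ gives ψ(−3) = 9 = ψ(3) with −3 ≠ 3.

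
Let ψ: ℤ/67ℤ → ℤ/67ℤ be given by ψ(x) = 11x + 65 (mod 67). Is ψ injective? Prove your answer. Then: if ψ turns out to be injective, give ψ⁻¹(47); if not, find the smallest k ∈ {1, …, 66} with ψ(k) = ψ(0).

41

If ψ(a) = ψ(b), then 11a ≡ 11b (mod 67). Because gcd(11, 67) = 1, we may cancel 11 to get a ≡ b (mod 67).
Hence ψ is injective.
We now compute 11⁻¹ mod 67 explicitly. Euclid's algorithm: 67 = 6·11 + 1; back-substituting gives 1 = 61·11 − 10·67, so 11⁻¹ ≡ 61 (mod 67).
Since ψ is injective, we compute ψ⁻¹(47): solve 11x + 65 ≡ 47 (mod 67), i.e. 11x ≡ 49 (mod 67).
Multiplying by 11⁻¹ = 61 gives x ≡ 61·49 = 2989 = 44·67 + 41 ≡ 41 (mod 67).
Check: ψ(41) = 11·41 + 65 = 516 = 7·67 + 47 ≡ 47 (mod 67).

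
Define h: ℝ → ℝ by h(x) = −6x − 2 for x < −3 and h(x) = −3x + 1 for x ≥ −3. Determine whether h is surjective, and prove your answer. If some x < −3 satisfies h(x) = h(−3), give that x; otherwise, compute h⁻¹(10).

-3

Both pieces are strictly decreasing (slopes −6 and −3), so each is injective on its own interval.
The left piece maps (−∞, −3) onto (16, ∞); the right piece maps [−3, ∞) onto (−∞, 10].
The union (16, ∞) ∪ (−∞, 10] omits the interval between 16 and 10; in particular 16 has no preimage. So h is not surjective.
Because the two images are disjoint, no x < −3 has h(x) = h(−3), so we compute h⁻¹(10): 10 lies in (−∞, 10], so solve −3x + 1 = 10: x = (10 − 1)/(−3) = −3.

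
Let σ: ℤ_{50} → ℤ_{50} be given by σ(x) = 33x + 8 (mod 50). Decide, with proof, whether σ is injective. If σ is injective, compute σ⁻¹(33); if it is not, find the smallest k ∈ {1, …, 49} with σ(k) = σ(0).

By definition, σ is injective when σ(u) = σ(v) forces u = v.
Suppose σ(u) = σ(v) in ℤ_{50}. Then 33u + 8 ≡ 33v + 8 (mod 50), so 33(u − v) ≡ 0 (mod 50).
Since gcd(33, 50) = 1, 33 is invertible modulo 50, therefore u − v ≡ 0 (mod 50), i.e. u = v.
Therefore σ is injective.
We now compute 33⁻¹ mod 50 explicitly. Euclid's algorithm: 50 = 1·33 + 17, 33 = 1·17 + 16, 17 = 1·16 + 1; back-substituting gives 1 = 47·33 − 31·50, so 33⁻¹ ≡ 47 (mod 50).
Since σ is injective, we compute σ⁻¹(33): solve 33x + 8 ≡ 33 (mod 50), i.e. 33x ≡ 25 (mod 50).
Multiplying by 33⁻¹ = 47 gives x ≡ 47·25 = 1175 = 23·50 + 25 ≡ 25 (mod 50).
Check: σ(25) = 33·25 + 8 = 833 = 16·50 + 33 ≡ 33 (mod 50).

25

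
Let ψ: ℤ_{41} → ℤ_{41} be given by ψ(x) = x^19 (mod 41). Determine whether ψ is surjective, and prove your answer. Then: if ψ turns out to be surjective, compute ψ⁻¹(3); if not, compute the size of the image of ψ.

27

Since 41 is prime, the nonzero elements of ℤ_{41} form a cyclic group of order 40.
As gcd(19, 40) = 1, raising to the 19th power is a bijection on this group: if x_1^19 ≡ x_2^19 then (x_1x_2^{−1})^19 = 1, and the only element of order dividing gcd(19, 40) = 1 is 1, so x_1 = x_2.
With ψ(0) = 0 this makes ψ injective on all of ℤ_{41}, hence bijective (finite equal-size domain and codomain). In particular ψ is surjective.
Since ψ is surjective, we find the preimage of 3. The inverse of x ↦ x^19 on (ℤ_{41})^× is x ↦ x^19, because 19·19 = 361 = 9·40 + 1 ≡ 1 (mod 40) and x^{40} = 1 for x ≠ 0 (Fermat). So ψ⁻¹(3) = 3^19 mod 41.
Repeated squaring mod 41: 3^1 ≡ 3, 3^2 ≡ 3² = 9, 3^4 ≡ 9² = 81 ≡ 40, 3^8 ≡ 40² = 1600 ≡ 1, 3^16 ≡ 1² = 1. Since 19 = 16 + 2 + 1, 3^19 ≡ 1·9·3: 1·9 = 9, then 9·3 = 27. So 3^19 ≡ 27 (mod 41).
Hence ψ⁻¹(3) = 27.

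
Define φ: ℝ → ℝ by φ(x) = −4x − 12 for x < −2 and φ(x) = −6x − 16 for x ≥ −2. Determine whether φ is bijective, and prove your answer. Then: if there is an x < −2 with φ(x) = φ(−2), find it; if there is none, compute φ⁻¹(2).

Both pieces are strictly decreasing (slopes −4 and −6), so each is injective on its own interval.
The left piece maps (−∞, −2) onto (−4, ∞); the right piece maps [−2, ∞) onto (−∞, −4].
Since −4 = −4, the images partition ℝ: φ is injective and surjective, hence bijective.
Because the two images are disjoint, no x < −2 has φ(x) = φ(−2), so we compute φ⁻¹(2): 2 lies in (−4, ∞), so solve −4x − 12 = 2: x = (2 + 12)/(−4) = −7/2.

-7/2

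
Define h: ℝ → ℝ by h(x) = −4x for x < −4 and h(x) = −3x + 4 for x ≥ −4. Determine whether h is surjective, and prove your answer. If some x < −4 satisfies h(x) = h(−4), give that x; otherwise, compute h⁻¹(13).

Both pieces are strictly decreasing (slopes −4 and −3), so each is injective on its own interval.
The left piece maps (−∞, −4) onto (16, ∞); the right piece maps [−4, ∞) onto (−∞, 16].
These images together cover ℝ, so h is surjective.
Because the two images are disjoint, no x < −4 has h(x) = h(−4), so we compute h⁻¹(13): 13 lies in (−∞, 16], so solve −3x + 4 = 13: x = (13 − 4)/(−3) = −3.

-3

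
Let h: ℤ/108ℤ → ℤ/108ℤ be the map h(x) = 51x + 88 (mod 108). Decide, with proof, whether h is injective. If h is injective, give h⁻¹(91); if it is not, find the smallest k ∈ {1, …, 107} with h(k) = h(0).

36

We have gcd(51, 108) = 3 > 1. Taking a = 0 and b = 36: h(0) = 88 and h(36) = 51·36 + 88 = 1924 ≡ 88 (mod 108).
So h(0) = h(36) while 0 ≠ 36, so h is not injective.
Since h is not injective, we find the least positive k with h(k) = h(0): this means 51k ≡ 0 (mod 108), i.e. 108 ∣ 51k. Since gcd(51, 108) = 3, dividing through by 3 this holds exactly when 36 ∣ 17k, and as gcd(17, 36) = 1, exactly when 36 ∣ k.
The smallest positive such k is 36.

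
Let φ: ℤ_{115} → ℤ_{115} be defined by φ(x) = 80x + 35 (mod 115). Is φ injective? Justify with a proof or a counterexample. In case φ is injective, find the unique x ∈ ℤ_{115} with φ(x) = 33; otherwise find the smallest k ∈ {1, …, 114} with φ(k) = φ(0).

Recall: injectivity means: for all u, v in the domain, φ(u) = φ(v) implies u = v.
We have gcd(80, 115) = 5 > 1. Taking u = 0 and v = 23: φ(0) = 35 and φ(23) = 80·23 + 35 = 1875 ≡ 35 (mod 115).
So φ(0) = φ(23) while 0 ≠ 23, so φ is not injective.
Since φ is not injective, we find the least positive k with φ(k) = φ(0): this means 80k ≡ 0 (mod 115), i.e. 115 ∣ 80k. Since gcd(80, 115) = 5, dividing through by 5 this holds exactly when 23 ∣ 16k, and as gcd(16, 23) = 1, exactly when 23 ∣ k.
The smallest positive such k is 23.

23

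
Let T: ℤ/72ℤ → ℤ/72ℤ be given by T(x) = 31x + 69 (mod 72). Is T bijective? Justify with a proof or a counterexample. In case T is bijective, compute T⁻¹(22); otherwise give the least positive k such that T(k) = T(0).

31

If T(s) = T(t), then 31s ≡ 31t (mod 72). Because gcd(31, 72) = 1, we may cancel 31 to get s ≡ t (mod 72).
We now compute 31⁻¹ mod 72 explicitly. Euclid's algorithm: 72 = 2·31 + 10, 31 = 3·10 + 1; back-substituting gives 1 = 7·31 − 3·72, so 31⁻¹ ≡ 7 (mod 72).
For any y ∈ ℤ/72ℤ, x = 7(y − 69) mod 72 satisfies T(x) = 31·7(y − 69) + 69 ≡ y (since 31·7 ≡ 1 mod 72). So every y has a preimage.
Therefore T is bijective.
Since T is bijective, we find T⁻¹(22): we need 31x ≡ 22 − 69 ≡ 25 (mod 72). Using 31⁻¹ = 7: x ≡ 7·25 = 175 = 2·72 + 31, so x = 31.
Check: T(31) = 31·31 + 69 = 1030 = 14·72 + 22 ≡ 22 (mod 72).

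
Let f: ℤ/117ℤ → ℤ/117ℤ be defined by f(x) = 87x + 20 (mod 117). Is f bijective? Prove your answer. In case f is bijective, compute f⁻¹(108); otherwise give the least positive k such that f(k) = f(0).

We have gcd(87, 117) = 3 > 1. Taking x_1 = 0 and x_2 = 39: f(0) = 20 and f(39) = 87·39 + 20 = 3413 ≡ 20 (mod 117).
So f(0) = f(39) while 0 ≠ 39, so f is not injective, hence not bijective.
Since f is not bijective, we find the least positive k with f(k) = f(0): this means 87k ≡ 0 (mod 117), i.e. 117 ∣ 87k. Since gcd(87, 117) = 3, dividing through by 3 this holds exactly when 39 ∣ 29k, and as gcd(29, 39) = 1, exactly when 39 ∣ k.
The smallest positive such k is 39.

39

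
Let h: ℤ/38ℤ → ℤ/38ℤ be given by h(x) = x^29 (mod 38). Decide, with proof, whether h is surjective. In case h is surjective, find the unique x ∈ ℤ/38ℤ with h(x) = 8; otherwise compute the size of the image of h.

12

Computing x^29 mod 38 for each x (by repeated squaring, reducing mod 38 at every step), the values h(0), h(1), …, h(37) are: 0, 1, 34, 29, 16, 25, 36, 11, 12, 5, 14, 7, 8, 21, 32, 3, 28, 23, 18, 19, 20, 15, 10, 35, 6, 17, 30, 31, 24, 33, 26, 27, 2, 13, 22, 9, 4, 37.
Every element of ℤ/38ℤ appears exactly once in this list, so h is a bijection, and in particular surjective.
Since h is surjective, we read off the preimage of 8 from the same table: h(12) = 8, so h⁻¹(8) = 12.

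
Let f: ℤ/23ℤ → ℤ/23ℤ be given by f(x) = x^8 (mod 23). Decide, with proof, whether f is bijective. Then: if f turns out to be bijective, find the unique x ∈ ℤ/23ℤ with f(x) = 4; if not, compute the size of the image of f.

f(11): Repeated squaring mod 23: 11^1 ≡ 11, 11^2 ≡ 11² = 121 ≡ 6, 11^4 ≡ 6² = 36 ≡ 13, 11^8 ≡ 13² = 169 ≡ 8. So 11^8 ≡ 8 (mod 23).
f(12): Repeated squaring mod 23: 12^1 ≡ 12, 12^2 ≡ 12² = 144 ≡ 6, 12^4 ≡ 6² = 36 ≡ 13, 12^8 ≡ 13² = 169 ≡ 8. So 12^8 ≡ 8 (mod 23).
So f(11) = f(12) = 8 while 11 ≠ 12, so f is not injective, hence not bijective.
Since f is not bijective, we determine |image(f)|. Computing x^8 mod 23 for each x (by repeated squaring, reducing mod 23 at every step), the values f(0), f(1), …, f(22) are: 0, 1, 3, 6, 9, 16, 18, 12, 4, 13, 2, 8, 8, 2, 13, 4, 12, 18, 16, 9, 6, 3, 1.
The distinct values are {0, 1, 2, 3, 4, 6, 8, 9, 12, 13, 16, 18}; there are 12 of them.

12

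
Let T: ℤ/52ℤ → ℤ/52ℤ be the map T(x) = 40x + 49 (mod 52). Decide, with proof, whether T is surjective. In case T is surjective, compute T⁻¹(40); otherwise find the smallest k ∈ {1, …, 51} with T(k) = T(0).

Since gcd(40, 52) = 4, we have 40x ≡ 0 (mod 4) for all x, so T(x) ≡ 1 (mod 4).
But 0 ≢ 1 (mod 4), so 0 ∈ ℤ/52ℤ has no preimage. Therefore T is not surjective.
Since T is not surjective, we find the least positive k with T(k) = T(0): this means 40k ≡ 0 (mod 52), i.e. 52 ∣ 40k. Since gcd(40, 52) = 4, dividing through by 4 this holds exactly when 13 ∣ 10k, and as gcd(10, 13) = 1, exactly when 13 ∣ k.
The smallest positive such k is 13.

13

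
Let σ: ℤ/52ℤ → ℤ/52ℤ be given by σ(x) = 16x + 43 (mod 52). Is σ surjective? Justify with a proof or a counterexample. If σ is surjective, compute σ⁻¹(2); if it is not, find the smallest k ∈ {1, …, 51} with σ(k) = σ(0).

13

Since gcd(16, 52) = 4, we have 16x ≡ 0 (mod 4) for all x, so σ(x) ≡ 3 (mod 4).
But 0 ≢ 3 (mod 4), so 0 ∈ ℤ/52ℤ has no preimage. Therefore σ is not surjective.
Since σ is not surjective, we find the least positive k with σ(k) = σ(0): this means 16k ≡ 0 (mod 52), i.e. 52 ∣ 16k. Since gcd(16, 52) = 4, dividing through by 4 this holds exactly when 13 ∣ 4k, and as gcd(4, 13) = 1, exactly when 13 ∣ k.
The smallest positive such k is 13.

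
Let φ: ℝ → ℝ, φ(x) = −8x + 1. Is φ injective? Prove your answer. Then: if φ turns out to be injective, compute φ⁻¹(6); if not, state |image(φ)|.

-5/8

Suppose φ(u) = φ(v). Then −8u + 1 = −8v + 1, so −8u = −8v, hence u = v.
So φ is injective.
Since φ is injective, we compute φ⁻¹(6) = (6 − 1)/(−8) = −5/8.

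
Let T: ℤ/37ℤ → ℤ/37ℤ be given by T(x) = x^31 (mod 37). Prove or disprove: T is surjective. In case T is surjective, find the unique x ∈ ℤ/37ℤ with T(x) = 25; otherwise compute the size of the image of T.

Since 37 is prime, the nonzero elements of ℤ/37ℤ form a cyclic group of order 36.
As gcd(31, 36) = 1, raising to the 31st power is a bijection on this group: if x_1^31 ≡ x_2^31 then (x_1x_2^{−1})^31 = 1, and the only element of order dividing gcd(31, 36) = 1 is 1, so x_1 = x_2.
With T(0) = 0 this makes T injective on all of ℤ/37ℤ, hence bijective (finite equal-size domain and codomain). In particular T is surjective.
Since T is surjective, we find the preimage of 25. The inverse of x ↦ x^31 on (ℤ/37ℤ)^× is x ↦ x^7, because 31·7 = 217 = 6·36 + 1 ≡ 1 (mod 36) and x^{36} = 1 for x ≠ 0 (Fermat). So T⁻¹(25) = 25^7 mod 37.
Repeated squaring mod 37: 25^1 ≡ 25, 25^2 ≡ 25² = 625 ≡ 33, 25^4 ≡ 33² = 1089 ≡ 16. Since 7 = 4 + 2 + 1, 25^7 ≡ 16·33·25: 16·33 = 528 ≡ 10, then 10·25 = 250 ≡ 28. So 25^7 ≡ 28 (mod 37).
Hence T⁻¹(25) = 28.

28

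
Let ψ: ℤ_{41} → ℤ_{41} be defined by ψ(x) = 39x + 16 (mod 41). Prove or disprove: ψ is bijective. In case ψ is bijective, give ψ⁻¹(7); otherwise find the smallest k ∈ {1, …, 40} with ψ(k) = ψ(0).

Recall that ψ is injective if ψ(s) = ψ(t) implies s = t.
If ψ(s) = ψ(t), then 39s ≡ 39t (mod 41). Because gcd(39, 41) = 1, we may cancel 39 to get s ≡ t (mod 41).
We now compute 39⁻¹ mod 41 explicitly. Euclid's algorithm: 41 = 1·39 + 2, 39 = 19·2 + 1; back-substituting gives 1 = 20·39 − 19·41, so 39⁻¹ ≡ 20 (mod 41).
For any y ∈ ℤ_{41}, x = 20(y − 16) mod 41 satisfies ψ(x) = 39·20(y − 16) + 16 ≡ y (since 39·20 ≡ 1 mod 41). So every y has a preimage.
So ψ is bijective.
Since ψ is bijective, we compute ψ⁻¹(7): solve 39x + 16 ≡ 7 (mod 41), i.e. 39x ≡ 32 (mod 41).
Multiplying by 39⁻¹ = 20 gives x ≡ 20·32 = 640 = 15·41 + 25 ≡ 25 (mod 41).
Check: ψ(25) = 39·25 + 16 = 991 = 24·41 + 7 ≡ 7 (mod 41).

25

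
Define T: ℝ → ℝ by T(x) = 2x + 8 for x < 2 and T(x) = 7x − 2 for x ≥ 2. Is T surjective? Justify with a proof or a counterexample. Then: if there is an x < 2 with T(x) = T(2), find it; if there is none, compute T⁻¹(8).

0

Both pieces are strictly increasing (slopes 2 and 7), so each is injective on its own interval.
The left piece maps (−∞, 2) onto (−∞, 12); the right piece maps [2, ∞) onto [12, ∞).
These images together cover ℝ, so T is surjective.
Because the two images are disjoint, no x < 2 has T(x) = T(2), so we compute T⁻¹(8): 8 lies in (−∞, 12), so solve 2x + 8 = 8: x = (8 − 8)/2 = 0.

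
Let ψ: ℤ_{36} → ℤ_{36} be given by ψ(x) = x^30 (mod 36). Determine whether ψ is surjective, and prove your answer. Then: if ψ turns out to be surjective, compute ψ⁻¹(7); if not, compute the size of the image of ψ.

ψ(2): Repeated squaring mod 36: 2^1 ≡ 2, 2^2 ≡ 2² = 4, 2^4 ≡ 4² = 16, 2^8 ≡ 16² = 256 ≡ 4, 2^16 ≡ 4² = 16. Since 30 = 16 + 8 + 4 + 2, 2^30 ≡ 16·4·16·4: 16·4 = 64 ≡ 28, then 28·16 = 448 ≡ 16, then 16·4 = 64 ≡ 28. So 2^30 ≡ 28 (mod 36).
ψ(4): Repeated squaring mod 36: 4^1 ≡ 4, 4^2 ≡ 4² = 16, 4^4 ≡ 16² = 256 ≡ 4, 4^8 ≡ 4² = 16, 4^16 ≡ 16² = 256 ≡ 4. Since 30 = 16 + 8 + 4 + 2, 4^30 ≡ 4·16·4·16: 4·16 = 64 ≡ 28, then 28·4 = 112 ≡ 4, then 4·16 = 64 ≡ 28. So 4^30 ≡ 28 (mod 36).
So ψ(2) = ψ(4) = 28 while 2 ≠ 4, therefore ψ is not injective.
A non-injective map from the 36-element set ℤ_{36} to itself takes at most 35 distinct values, so it cannot be surjective. Thus ψ is not surjective.
Since ψ is not surjective, we determine |image(ψ)|. Computing x^30 mod 36 for each x (by repeated squaring, reducing mod 36 at every step), the values ψ(0), ψ(1), …, ψ(35) are: 0, 1, 28, 9, 28, 1, 0, 1, 28, 9, 28, 1, 0, 1, 28, 9, 28, 1, 0, 1, 28, 9, 28, 1, 0, 1, 28, 9, 28, 1, 0, 1, 28, 9, 28, 1.
The distinct values are {0, 1, 9, 28}; there are 4 of them.

4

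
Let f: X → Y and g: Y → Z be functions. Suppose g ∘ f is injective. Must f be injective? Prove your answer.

injective

Suppose f(s) = f(t). Applying g: (g ∘ f)(s) = (g ∘ f)(t). Since g ∘ f is injective, s = t. So f is injective.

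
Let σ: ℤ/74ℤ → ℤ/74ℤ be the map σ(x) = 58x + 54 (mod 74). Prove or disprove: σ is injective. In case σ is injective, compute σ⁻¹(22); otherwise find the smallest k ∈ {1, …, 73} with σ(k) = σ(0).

By definition, injectivity means: for all x_1, x_2 in the domain, σ(x_1) = σ(x_2) implies x_1 = x_2.
We have gcd(58, 74) = 2 > 1. Taking x_1 = 0 and x_2 = 37: σ(0) = 54 and σ(37) = 58·37 + 54 = 2200 ≡ 54 (mod 74).
So σ(0) = σ(37) while 0 ≠ 37, thus σ is not injective.
Since σ is not injective, we find the least positive k with σ(k) = σ(0): this means 58k ≡ 0 (mod 74), i.e. 74 ∣ 58k. Since gcd(58, 74) = 2, dividing through by 2 this holds exactly when 37 ∣ 29k, and as gcd(29, 37) = 1, exactly when 37 ∣ k.
The smallest positive such k is 37.

37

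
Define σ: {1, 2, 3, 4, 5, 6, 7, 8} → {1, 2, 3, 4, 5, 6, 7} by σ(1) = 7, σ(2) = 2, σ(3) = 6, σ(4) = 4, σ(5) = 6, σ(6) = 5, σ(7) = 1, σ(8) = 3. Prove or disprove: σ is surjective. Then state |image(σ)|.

7

Every element of the codomain has a preimage: 1 = σ(7), 2 = σ(2), 3 = σ(8), 4 = σ(4), 5 = σ(6), 6 = σ(3), 7 = σ(1).
So σ is surjective.
The image of σ is {1, 2, 3, 4, 5, 6, 7}, which has 7 elements.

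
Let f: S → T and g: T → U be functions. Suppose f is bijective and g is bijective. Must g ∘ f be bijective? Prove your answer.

Injectivity: if g(f(a)) = g(f(b)) then f(a) = f(b) (g injective) so a = b (f injective).
Surjectivity: for c ∈ U pick b with g(b) = c, then a with f(a) = b; then (g ∘ f)(a) = c.
Thus g ∘ f is bijective.

bijective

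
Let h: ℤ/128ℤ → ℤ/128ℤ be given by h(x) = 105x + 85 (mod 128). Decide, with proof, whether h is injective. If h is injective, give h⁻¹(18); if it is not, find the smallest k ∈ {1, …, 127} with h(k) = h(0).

53

Suppose h(s) = h(t) in ℤ/128ℤ. Then 105s + 85 ≡ 105t + 85 (mod 128), hence 105(s − t) ≡ 0 (mod 128).
Since gcd(105, 128) = 1, 105 is invertible modulo 128, hence s − t ≡ 0 (mod 128), i.e. s = t.
Therefore h is injective.
We now compute 105⁻¹ mod 128 explicitly. Euclid's algorithm: 128 = 1·105 + 23, 105 = 4·23 + 13, 23 = 1·13 + 10, 13 = 1·10 + 3, 10 = 3·3 + 1; back-substituting gives 1 = 89·105 − 73·128, so 105⁻¹ ≡ 89 (mod 128).
Since h is injective, we find h⁻¹(18): we need 105x ≡ 18 − 85 ≡ 61 (mod 128). Using 105⁻¹ = 89: x ≡ 89·61 = 5429 = 42·128 + 53, so x = 53.
Check: h(53) = 105·53 + 85 = 5650 = 44·128 + 18 ≡ 18 (mod 128).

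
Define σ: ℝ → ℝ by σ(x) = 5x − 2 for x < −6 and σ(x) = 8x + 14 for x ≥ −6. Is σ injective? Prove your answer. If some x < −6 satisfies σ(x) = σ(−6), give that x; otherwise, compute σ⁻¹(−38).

-32/5

Both pieces are strictly increasing (slopes 5 and 8), so each is injective on its own interval.
The left piece maps (−∞, −6) onto (−∞, −32); the right piece maps [−6, ∞) onto [−34, ∞).
These images overlap. In particular σ(−6) = −34 (right piece), and solving 5x − 2 = −34 on the left piece gives x = −32/5 < −6.
So σ(−32/5) = σ(−6) with −32/5 ≠ −6, and σ is not injective. This x = −32/5 is the requested value below −6.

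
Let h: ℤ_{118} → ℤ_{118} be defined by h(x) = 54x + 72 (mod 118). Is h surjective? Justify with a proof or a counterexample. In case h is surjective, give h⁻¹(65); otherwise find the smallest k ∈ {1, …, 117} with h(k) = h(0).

59

By definition, surjectivity means every element of the codomain has a preimage under h.
Since gcd(54, 118) = 2, we have 54x ≡ 0 (mod 2) for all x, so h(x) ≡ 0 (mod 2).
But 1 ≢ 0 (mod 2), so 1 ∈ ℤ_{118} has no preimage. Therefore h is not surjective.
Since h is not surjective, we find the least positive k with h(k) = h(0): this means 54k ≡ 0 (mod 118), i.e. 118 ∣ 54k. Since gcd(54, 118) = 2, dividing through by 2 this holds exactly when 59 ∣ 27k, and as gcd(27, 59) = 1, exactly when 59 ∣ k.
The smallest positive such k is 59.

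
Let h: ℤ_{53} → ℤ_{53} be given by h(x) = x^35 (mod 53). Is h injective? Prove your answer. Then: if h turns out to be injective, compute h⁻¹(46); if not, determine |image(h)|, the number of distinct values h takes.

28

Since 53 is prime, the nonzero elements of ℤ_{53} form a cyclic group of order 52.
As gcd(35, 52) = 1, raising to the 35th power is a bijection on this group: if s^35 ≡ t^35 then (st^{−1})^35 = 1, and the only element of order dividing gcd(35, 52) = 1 is 1, so s = t.
With h(0) = 0 this makes h injective on all of ℤ_{53}, hence bijective (finite equal-size domain and codomain). In particular h is injective.
Since h is injective, we find the preimage of 46. The inverse of x ↦ x^35 on (ℤ_{53})^× is x ↦ x^3, because 35·3 = 105 = 2·52 + 1 ≡ 1 (mod 52) and x^{52} = 1 for x ≠ 0 (Fermat). So h⁻¹(46) = 46^3 mod 53.
Repeated squaring mod 53: 46^1 ≡ 46, 46^2 ≡ 46² = 2116 ≡ 49. Since 3 = 2 + 1, 46^3 ≡ 49·46: 49·46 = 2254 ≡ 28. So 46^3 ≡ 28 (mod 53).
Hence h⁻¹(46) = 28.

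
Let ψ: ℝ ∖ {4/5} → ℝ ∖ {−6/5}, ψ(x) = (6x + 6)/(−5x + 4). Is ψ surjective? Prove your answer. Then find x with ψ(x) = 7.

For any y ≠ −6/5, solving y(−5x + 4) = 6x + 6 for x gives a well-defined x ≠ 4/5. So ψ is surjective.
Solving ψ(x) = 7: cross-multiplying gives 6x + 6 = 7(−5x + 4), which rearranges to 41x = 22, so x = 22/41.

22/41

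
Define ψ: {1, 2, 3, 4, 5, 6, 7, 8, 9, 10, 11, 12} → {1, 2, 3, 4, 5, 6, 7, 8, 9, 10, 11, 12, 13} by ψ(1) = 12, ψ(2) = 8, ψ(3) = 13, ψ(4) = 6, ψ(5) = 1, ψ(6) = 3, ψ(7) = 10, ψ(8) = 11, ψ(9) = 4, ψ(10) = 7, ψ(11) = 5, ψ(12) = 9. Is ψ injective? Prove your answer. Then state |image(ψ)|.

The values ψ(1), …, ψ(12) are 12, 8, 13, 6, 1, 3, 10, 11, 4, 7, 5, 9 — all distinct.
So ψ(x_1) = ψ(x_2) only when x_1 = x_2, and ψ is injective.
The image of ψ is {1, 3, 4, 5, 6, 7, 8, 9, 10, 11, 12, 13}, which has 12 elements.

12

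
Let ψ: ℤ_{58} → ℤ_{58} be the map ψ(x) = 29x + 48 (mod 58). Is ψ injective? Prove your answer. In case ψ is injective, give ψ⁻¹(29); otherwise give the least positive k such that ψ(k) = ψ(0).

Recall that ψ is injective if ψ(s) = ψ(t) implies s = t.
We have gcd(29, 58) = 29 > 1. Taking s = 0 and t = 2: ψ(0) = 48 and ψ(2) = 29·2 + 48 = 106 ≡ 48 (mod 58).
So ψ(0) = ψ(2) while 0 ≠ 2, thus ψ is not injective.
Since ψ is not injective, we find the least positive k with ψ(k) = ψ(0): this means 29k ≡ 0 (mod 58), i.e. 58 ∣ 29k. Since gcd(29, 58) = 29, dividing through by 29 this holds exactly when 2 ∣ k.
The smallest positive such k is 2.

2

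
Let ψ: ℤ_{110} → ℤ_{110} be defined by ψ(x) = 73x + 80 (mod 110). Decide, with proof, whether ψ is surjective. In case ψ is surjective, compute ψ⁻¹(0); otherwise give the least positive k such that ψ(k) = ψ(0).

Since gcd(73, 110) = 1, 73 is invertible modulo 110. Euclid's algorithm: 110 = 1·73 + 37, 73 = 1·37 + 36, 37 = 1·36 + 1; back-substituting gives 1 = 107·73 − 71·110, so 73⁻¹ ≡ 107 (mod 110).
For any y ∈ ℤ_{110}, x = 107(y − 80) mod 110 satisfies ψ(x) = 73·107(y − 80) + 80 ≡ y (since 73·107 ≡ 1 mod 110). So every y has a preimage.
Therefore ψ is surjective.
Since ψ is surjective, we find ψ⁻¹(0): we need 73x ≡ 0 − 80 ≡ 30 (mod 110). Using 73⁻¹ = 107: x ≡ 107·30 = 3210 = 29·110 + 20, so x = 20.
Check: ψ(20) = 73·20 + 80 = 1540 = 14·110 + 0 ≡ 0 (mod 110).

20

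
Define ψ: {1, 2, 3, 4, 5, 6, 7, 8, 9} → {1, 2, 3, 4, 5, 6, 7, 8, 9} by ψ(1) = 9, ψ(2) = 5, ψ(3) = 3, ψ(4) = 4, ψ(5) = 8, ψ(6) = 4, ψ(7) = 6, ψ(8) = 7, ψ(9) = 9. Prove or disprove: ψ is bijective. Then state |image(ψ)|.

ψ(4) = 4 = ψ(6) with 4 ≠ 6, so ψ is not injective, hence not bijective.
The image of ψ is {3, 4, 5, 6, 7, 8, 9}, which has 7 elements.

7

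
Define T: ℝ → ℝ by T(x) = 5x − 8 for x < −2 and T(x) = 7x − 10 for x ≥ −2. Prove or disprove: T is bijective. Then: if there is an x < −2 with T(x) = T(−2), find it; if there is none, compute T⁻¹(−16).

-16/5

Both pieces are strictly increasing (slopes 5 and 7), so each is injective on its own interval.
The left piece maps (−∞, −2) onto (−∞, −18); the right piece maps [−2, ∞) onto [−24, ∞).
These images overlap. In particular T(−2) = −24 (right piece), and solving 5x − 8 = −24 on the left piece gives x = −16/5 < −2.
So T(−16/5) = T(−2) with −16/5 ≠ −2, and T is not injective, hence not bijective. This x = −16/5 is the requested value below −2.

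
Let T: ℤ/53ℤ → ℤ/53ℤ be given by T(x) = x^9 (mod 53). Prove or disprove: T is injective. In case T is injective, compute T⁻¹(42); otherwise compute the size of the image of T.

Since 53 is prime, the nonzero elements of ℤ/53ℤ form a cyclic group of order 52.
As gcd(9, 52) = 1, raising to the 9th power is a bijection on this group: if x_1^9 ≡ x_2^9 then (x_1x_2^{−1})^9 = 1, and the only element of order dividing gcd(9, 52) = 1 is 1, so x_1 = x_2.
With T(0) = 0 this makes T injective on all of ℤ/53ℤ, hence bijective (finite equal-size domain and codomain). In particular T is injective.
Since T is injective, we find the preimage of 42. The inverse of x ↦ x^9 on (ℤ/53ℤ)^× is x ↦ x^29, because 9·29 = 261 = 5·52 + 1 ≡ 1 (mod 52) and x^{52} = 1 for x ≠ 0 (Fermat). So T⁻¹(42) = 42^29 mod 53.
Repeated squaring mod 53: 42^1 ≡ 42, 42^2 ≡ 42² = 1764 ≡ 15, 42^4 ≡ 15² = 225 ≡ 13, 42^8 ≡ 13² = 169 ≡ 10, 42^16 ≡ 10² = 100 ≡ 47. Since 29 = 16 + 8 + 4 + 1, 42^29 ≡ 47·10·13·42: 47·10 = 470 ≡ 46, then 46·13 = 598 ≡ 15, then 15·42 = 630 ≡ 47. So 42^29 ≡ 47 (mod 53).
Hence T⁻¹(42) = 47.

47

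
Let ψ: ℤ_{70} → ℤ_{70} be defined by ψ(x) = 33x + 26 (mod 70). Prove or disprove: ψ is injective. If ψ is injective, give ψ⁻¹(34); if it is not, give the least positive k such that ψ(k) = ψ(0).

If ψ(u) = ψ(v), then 33u ≡ 33v (mod 70). Because gcd(33, 70) = 1, we may cancel 33 to get u ≡ v (mod 70).
So ψ is injective.
We now compute 33⁻¹ mod 70 explicitly. Euclid's algorithm: 70 = 2·33 + 4, 33 = 8·4 + 1; back-substituting gives 1 = 17·33 − 8·70, so 33⁻¹ ≡ 17 (mod 70).
Since ψ is injective, we compute ψ⁻¹(34): solve 33x + 26 ≡ 34 (mod 70), i.e. 33x ≡ 8 (mod 70).
Multiplying by 33⁻¹ = 17 gives x ≡ 17·8 = 136 = 1·70 + 66 ≡ 66 (mod 70).
Check: ψ(66) = 33·66 + 26 = 2204 = 31·70 + 34 ≡ 34 (mod 70).

66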